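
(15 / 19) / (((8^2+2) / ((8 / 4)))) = 0.02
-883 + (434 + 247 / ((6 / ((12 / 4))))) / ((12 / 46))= 15049 / 12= 1254.08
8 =8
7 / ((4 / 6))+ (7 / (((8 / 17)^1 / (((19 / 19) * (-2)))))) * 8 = -227.50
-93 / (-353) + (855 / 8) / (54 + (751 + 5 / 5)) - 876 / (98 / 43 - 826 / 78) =3356337808311 / 31722618928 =105.80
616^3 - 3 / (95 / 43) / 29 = 643967188351 / 2755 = 233744895.95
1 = 1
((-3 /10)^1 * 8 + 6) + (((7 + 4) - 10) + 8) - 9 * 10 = -387 /5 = -77.40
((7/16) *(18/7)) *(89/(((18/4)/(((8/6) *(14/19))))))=1246/57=21.86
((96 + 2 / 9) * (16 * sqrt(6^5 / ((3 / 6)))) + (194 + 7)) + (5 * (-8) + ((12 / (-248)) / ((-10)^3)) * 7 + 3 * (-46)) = 1426021 / 62000 + 110848 * sqrt(3) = 192017.37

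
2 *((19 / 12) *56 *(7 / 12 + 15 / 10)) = 3325 / 9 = 369.44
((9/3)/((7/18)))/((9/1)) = 6/7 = 0.86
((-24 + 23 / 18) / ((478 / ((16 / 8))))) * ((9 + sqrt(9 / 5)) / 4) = -409 / 1912 - 409 * sqrt(5) / 28680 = -0.25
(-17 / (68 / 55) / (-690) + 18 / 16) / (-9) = -0.13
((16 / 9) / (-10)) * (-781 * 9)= 6248 / 5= 1249.60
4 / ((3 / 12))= 16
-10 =-10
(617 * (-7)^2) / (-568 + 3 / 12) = -120932 / 2271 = -53.25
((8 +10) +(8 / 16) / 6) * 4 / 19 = 217 / 57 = 3.81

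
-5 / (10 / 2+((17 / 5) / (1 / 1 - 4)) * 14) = 75 / 163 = 0.46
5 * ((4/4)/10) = 1/2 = 0.50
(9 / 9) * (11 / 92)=11 / 92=0.12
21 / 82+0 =21 / 82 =0.26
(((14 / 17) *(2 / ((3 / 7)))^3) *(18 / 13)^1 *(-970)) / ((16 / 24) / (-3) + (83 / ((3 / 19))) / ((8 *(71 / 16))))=-396856488 / 51493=-7707.00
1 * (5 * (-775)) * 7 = -27125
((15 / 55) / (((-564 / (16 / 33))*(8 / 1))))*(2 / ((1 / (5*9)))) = -15 / 5687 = -0.00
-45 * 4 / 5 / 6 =-6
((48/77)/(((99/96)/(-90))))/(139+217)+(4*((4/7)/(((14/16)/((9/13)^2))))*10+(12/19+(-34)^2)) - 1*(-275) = 2446688332329/1694383691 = 1444.00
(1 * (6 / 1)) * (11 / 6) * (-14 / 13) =-154 / 13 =-11.85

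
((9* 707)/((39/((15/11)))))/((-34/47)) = -1495305/4862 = -307.55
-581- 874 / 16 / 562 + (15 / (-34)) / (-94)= -2087460927 / 3592304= -581.09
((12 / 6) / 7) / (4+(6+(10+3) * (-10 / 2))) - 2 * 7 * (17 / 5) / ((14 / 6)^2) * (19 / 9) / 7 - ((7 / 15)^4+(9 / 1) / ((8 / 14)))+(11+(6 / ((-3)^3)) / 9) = -271560727 / 36382500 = -7.46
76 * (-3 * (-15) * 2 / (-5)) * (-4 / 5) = 5472 / 5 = 1094.40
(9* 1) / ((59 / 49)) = 441 / 59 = 7.47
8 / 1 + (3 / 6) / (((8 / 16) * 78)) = 625 / 78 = 8.01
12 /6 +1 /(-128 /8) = 31 /16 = 1.94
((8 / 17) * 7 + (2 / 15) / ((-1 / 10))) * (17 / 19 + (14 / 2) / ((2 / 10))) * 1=68200 / 969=70.38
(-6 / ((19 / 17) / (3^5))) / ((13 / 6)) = -148716 / 247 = -602.09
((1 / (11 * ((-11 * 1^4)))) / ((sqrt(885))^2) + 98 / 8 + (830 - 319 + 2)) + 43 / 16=904546979 / 1713360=527.94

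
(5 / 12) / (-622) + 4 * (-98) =-2925893 / 7464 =-392.00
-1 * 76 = -76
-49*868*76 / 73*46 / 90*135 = -223037808 / 73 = -3055312.44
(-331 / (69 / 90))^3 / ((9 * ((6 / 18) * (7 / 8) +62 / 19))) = -49610097288000 / 19722707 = -2515379.72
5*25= 125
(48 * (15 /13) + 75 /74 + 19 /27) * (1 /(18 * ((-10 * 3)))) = -1483163 /14025960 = -0.11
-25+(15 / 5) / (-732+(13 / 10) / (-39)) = -549115 / 21961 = -25.00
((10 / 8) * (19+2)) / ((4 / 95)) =9975 / 16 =623.44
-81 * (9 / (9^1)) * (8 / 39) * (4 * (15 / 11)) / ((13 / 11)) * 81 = -1049760 / 169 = -6211.60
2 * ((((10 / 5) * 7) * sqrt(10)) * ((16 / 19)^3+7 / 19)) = 185444 * sqrt(10) / 6859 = 85.50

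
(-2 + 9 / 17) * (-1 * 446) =11150 / 17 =655.88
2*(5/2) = 5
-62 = -62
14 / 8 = 7 / 4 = 1.75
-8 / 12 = -2 / 3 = -0.67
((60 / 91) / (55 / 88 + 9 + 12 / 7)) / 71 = 96 / 117221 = 0.00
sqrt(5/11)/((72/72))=sqrt(55)/11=0.67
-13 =-13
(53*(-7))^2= 137641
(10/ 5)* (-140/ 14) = -20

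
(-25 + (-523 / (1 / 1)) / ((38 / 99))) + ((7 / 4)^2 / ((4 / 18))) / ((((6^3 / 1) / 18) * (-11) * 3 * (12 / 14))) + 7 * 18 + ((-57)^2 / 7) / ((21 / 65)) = 1376700443 / 7865088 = 175.04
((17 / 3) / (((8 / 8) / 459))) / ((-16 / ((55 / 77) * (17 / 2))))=-221085 / 224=-986.99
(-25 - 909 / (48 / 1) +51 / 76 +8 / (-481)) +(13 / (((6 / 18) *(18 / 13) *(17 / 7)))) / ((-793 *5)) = -98454637067 / 2274514320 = -43.29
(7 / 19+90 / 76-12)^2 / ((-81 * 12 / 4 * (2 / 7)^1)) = -1103263 / 701784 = -1.57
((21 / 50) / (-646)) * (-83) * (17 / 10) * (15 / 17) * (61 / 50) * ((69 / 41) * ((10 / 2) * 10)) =22008861 / 2648600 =8.31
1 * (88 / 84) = 1.05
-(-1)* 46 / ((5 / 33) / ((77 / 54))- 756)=-19481 / 320121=-0.06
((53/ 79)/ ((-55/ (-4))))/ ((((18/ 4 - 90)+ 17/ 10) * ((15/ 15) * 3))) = -212/ 1092333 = -0.00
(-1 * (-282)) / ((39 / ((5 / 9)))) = 470 / 117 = 4.02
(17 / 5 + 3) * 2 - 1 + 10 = 109 / 5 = 21.80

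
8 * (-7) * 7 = -392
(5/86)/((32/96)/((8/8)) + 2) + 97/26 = 14696/3913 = 3.76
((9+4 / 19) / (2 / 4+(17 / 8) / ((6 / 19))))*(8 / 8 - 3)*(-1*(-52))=-873600 / 6593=-132.50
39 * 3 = 117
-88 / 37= -2.38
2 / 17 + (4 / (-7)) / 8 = 11 / 238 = 0.05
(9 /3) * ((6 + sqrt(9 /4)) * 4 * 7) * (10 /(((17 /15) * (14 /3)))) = 20250 /17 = 1191.18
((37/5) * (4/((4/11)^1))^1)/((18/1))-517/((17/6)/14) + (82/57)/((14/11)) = -518682923/203490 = -2548.94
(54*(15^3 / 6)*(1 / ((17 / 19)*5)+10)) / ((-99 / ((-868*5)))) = 231430500 / 17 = 13613558.82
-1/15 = -0.07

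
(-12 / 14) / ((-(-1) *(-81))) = 2 / 189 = 0.01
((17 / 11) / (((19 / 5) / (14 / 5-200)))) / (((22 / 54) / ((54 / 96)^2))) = -62.29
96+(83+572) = 751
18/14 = 9/7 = 1.29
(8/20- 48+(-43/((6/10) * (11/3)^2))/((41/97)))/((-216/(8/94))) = 1493543/62955090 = 0.02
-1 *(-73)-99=-26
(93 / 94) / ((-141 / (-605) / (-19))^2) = 4096185775 / 622938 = 6575.59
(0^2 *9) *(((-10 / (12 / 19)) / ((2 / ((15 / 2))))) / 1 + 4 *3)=0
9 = 9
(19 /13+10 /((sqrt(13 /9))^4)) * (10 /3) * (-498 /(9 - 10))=1754620 /169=10382.37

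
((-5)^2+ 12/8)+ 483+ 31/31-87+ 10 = 867/2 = 433.50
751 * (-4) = -3004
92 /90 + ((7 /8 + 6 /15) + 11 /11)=3.30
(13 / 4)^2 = 10.56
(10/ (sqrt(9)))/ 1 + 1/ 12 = 41/ 12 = 3.42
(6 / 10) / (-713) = -3 / 3565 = -0.00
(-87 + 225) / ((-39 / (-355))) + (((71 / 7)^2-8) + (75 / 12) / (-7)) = 3440153 / 2548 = 1350.14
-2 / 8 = -1 / 4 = -0.25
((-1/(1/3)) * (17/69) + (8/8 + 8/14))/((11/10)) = 1340/1771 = 0.76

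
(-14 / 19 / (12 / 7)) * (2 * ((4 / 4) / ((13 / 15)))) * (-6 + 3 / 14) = 5.74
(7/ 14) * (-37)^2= 1369/ 2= 684.50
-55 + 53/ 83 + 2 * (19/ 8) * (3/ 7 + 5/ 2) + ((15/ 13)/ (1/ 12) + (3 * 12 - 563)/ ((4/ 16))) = -128981347/ 60424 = -2134.60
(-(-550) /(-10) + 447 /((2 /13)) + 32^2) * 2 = 7749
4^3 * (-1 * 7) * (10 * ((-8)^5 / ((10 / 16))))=234881024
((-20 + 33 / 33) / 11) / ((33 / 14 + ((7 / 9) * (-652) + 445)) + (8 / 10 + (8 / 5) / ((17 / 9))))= 40698 / 1369115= 0.03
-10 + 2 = -8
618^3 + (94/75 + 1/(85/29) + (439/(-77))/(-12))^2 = 4044312691197773569/17134810000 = 236029036.28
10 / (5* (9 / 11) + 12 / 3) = 110 / 89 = 1.24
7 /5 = 1.40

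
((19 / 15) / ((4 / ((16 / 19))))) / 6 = 2 / 45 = 0.04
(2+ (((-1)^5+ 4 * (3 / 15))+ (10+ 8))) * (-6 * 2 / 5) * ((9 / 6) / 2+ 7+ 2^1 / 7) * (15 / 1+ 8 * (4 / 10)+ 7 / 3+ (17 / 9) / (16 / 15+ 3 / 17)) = -93431151 / 11095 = -8421.01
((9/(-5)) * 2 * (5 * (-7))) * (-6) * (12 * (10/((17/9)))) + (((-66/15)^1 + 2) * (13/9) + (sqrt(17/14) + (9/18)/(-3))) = -24496253/510 + sqrt(238)/14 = -48030.77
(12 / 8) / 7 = 3 / 14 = 0.21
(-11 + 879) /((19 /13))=11284 /19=593.89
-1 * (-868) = 868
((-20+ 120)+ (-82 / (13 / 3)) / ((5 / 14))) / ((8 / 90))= 6876 / 13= 528.92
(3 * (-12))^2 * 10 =12960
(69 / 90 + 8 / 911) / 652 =21193 / 17819160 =0.00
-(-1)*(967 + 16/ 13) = 12587/ 13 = 968.23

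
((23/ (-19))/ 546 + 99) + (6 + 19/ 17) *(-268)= -1808.53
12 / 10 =1.20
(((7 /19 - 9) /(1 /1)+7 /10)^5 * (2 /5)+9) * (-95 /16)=74499.00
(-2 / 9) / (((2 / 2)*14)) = -1 / 63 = -0.02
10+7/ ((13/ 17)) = 249/ 13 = 19.15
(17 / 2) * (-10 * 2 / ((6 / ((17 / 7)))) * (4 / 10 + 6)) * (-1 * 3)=9248 / 7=1321.14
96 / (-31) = -96 / 31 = -3.10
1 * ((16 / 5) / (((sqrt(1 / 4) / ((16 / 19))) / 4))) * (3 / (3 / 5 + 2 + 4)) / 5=1.96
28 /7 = 4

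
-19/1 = -19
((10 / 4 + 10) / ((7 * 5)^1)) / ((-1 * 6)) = -5 / 84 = -0.06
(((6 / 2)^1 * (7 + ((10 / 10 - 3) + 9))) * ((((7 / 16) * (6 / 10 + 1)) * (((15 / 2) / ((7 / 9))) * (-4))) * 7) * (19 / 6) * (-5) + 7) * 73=9175516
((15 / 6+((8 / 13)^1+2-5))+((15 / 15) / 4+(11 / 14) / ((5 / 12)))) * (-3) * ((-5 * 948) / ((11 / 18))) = 52433406 / 1001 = 52381.02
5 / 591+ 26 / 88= 7903 / 26004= 0.30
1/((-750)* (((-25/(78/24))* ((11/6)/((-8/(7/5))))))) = -26/48125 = -0.00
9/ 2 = 4.50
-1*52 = -52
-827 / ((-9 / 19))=1745.89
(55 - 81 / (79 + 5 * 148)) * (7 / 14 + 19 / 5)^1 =107414 / 455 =236.07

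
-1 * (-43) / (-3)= -43 / 3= -14.33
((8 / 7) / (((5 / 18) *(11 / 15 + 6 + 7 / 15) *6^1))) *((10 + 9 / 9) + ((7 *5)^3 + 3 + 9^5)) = 203876 / 21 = 9708.38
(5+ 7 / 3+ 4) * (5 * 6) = 340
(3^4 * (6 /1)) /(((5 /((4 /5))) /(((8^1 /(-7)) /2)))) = -7776 /175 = -44.43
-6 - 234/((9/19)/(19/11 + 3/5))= -63562/55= -1155.67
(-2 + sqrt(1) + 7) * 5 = 30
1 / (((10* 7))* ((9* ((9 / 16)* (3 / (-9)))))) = -8 / 945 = -0.01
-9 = -9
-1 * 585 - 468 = -1053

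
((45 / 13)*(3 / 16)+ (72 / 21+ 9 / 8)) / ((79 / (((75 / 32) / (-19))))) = -0.01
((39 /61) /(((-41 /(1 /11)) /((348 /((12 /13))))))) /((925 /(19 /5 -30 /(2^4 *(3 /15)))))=3278769 /1017907000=0.00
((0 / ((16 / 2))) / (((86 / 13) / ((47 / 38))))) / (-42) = 0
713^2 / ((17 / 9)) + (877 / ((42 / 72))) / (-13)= 269020.88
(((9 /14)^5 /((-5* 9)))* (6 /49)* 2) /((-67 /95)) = 373977 /441419048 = 0.00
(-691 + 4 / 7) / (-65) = 4833 / 455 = 10.62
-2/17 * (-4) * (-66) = -528/17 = -31.06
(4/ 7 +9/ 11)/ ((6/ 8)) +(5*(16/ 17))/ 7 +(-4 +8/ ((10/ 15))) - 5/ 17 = 40177/ 3927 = 10.23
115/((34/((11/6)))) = 1265/204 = 6.20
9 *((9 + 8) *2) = 306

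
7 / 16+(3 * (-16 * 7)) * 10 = -53753 / 16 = -3359.56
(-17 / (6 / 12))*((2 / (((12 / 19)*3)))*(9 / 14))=-323 / 14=-23.07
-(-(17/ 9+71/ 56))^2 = -2531281/ 254016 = -9.97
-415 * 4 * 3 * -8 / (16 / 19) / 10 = 4731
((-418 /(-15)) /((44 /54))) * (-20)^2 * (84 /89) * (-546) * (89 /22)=-28519069.09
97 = 97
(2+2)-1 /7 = 27 /7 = 3.86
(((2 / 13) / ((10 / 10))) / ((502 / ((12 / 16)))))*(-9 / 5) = -27 / 65260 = -0.00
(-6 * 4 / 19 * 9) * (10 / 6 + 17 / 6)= -972 / 19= -51.16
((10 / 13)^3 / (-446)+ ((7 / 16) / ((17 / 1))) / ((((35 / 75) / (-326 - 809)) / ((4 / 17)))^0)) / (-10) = -3293517 / 1332612320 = -0.00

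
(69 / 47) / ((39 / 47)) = 23 / 13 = 1.77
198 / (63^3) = 22 / 27783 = 0.00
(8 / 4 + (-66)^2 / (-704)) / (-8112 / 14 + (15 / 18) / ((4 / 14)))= 1407 / 193708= 0.01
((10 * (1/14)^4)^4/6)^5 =95367431640625/363411940690896652650310714793910268632333035450156584625883757452920837947448029794533376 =0.00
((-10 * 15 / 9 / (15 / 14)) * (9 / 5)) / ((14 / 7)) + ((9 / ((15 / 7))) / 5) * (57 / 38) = -12.74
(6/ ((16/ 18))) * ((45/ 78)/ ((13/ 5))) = 2025/ 1352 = 1.50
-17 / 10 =-1.70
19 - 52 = -33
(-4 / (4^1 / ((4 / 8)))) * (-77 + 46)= 31 / 2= 15.50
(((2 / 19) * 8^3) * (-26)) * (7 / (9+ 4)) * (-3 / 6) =7168 / 19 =377.26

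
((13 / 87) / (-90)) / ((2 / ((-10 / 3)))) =13 / 4698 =0.00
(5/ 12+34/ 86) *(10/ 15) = 419/ 774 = 0.54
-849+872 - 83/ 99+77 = 9817/ 99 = 99.16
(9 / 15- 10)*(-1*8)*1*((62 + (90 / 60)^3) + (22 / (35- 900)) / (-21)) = 446522137 / 90825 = 4916.29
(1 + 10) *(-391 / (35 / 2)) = -8602 / 35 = -245.77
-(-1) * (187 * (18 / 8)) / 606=561 / 808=0.69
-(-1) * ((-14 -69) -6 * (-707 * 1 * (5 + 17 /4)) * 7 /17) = 16074.03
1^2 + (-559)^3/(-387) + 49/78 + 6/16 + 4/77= 32530670143/72072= 451363.50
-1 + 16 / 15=1 / 15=0.07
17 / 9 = 1.89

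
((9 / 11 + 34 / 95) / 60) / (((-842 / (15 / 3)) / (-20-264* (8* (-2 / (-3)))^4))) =1772128283 / 71271090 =24.86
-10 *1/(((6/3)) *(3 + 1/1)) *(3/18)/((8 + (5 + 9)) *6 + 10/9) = -15/9584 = -0.00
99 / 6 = 33 / 2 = 16.50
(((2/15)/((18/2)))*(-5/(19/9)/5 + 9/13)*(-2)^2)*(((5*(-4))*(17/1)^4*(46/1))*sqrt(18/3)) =-245885824*sqrt(6)/247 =-2438440.50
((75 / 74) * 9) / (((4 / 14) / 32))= 37800 / 37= 1021.62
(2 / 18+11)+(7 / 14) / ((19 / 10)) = 1945 / 171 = 11.37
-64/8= -8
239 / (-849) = -0.28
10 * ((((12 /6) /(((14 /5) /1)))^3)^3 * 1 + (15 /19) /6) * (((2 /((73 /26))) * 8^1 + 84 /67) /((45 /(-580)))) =-1814366563180400 /11250061034709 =-161.28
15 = 15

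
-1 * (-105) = 105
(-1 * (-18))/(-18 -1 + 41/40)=-720/719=-1.00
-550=-550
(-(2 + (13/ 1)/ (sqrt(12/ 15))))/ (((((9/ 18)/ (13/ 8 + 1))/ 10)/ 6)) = -5208.35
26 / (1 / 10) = 260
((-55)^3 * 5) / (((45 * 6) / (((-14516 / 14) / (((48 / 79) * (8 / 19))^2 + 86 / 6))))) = 221864.33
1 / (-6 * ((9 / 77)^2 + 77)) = -5929 / 2739684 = -0.00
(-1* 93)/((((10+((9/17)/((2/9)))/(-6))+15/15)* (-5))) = 6324/3605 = 1.75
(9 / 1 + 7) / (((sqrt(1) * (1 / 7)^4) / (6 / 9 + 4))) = 537824 / 3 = 179274.67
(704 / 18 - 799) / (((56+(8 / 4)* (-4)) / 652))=-1114757 / 108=-10321.82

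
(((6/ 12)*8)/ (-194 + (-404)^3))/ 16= -1/ 263757832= -0.00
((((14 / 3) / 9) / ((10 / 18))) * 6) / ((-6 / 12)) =-56 / 5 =-11.20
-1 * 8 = -8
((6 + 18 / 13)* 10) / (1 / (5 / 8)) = 600 / 13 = 46.15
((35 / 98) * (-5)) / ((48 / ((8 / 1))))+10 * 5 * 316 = 1327175 / 84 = 15799.70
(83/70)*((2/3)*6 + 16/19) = 3818/665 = 5.74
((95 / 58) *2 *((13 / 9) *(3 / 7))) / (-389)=-1235 / 236901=-0.01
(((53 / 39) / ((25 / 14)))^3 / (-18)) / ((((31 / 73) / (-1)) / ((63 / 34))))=52188236842 / 488454890625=0.11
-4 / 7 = -0.57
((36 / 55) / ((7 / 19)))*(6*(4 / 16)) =1026 / 385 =2.66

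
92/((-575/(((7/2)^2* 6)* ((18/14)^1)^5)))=-354294/8575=-41.32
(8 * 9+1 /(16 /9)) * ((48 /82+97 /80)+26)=105856497 /52480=2017.08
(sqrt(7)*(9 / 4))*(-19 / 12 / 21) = -19*sqrt(7) / 112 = -0.45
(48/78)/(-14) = -4/91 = -0.04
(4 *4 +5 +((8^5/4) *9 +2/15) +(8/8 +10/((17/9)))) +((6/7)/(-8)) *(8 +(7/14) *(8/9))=43883941/595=73754.52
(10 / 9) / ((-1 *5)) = -2 / 9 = -0.22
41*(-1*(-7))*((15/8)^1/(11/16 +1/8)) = 8610/13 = 662.31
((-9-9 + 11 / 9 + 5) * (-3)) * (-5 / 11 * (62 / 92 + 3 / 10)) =-11872 / 759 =-15.64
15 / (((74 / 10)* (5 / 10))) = 150 / 37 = 4.05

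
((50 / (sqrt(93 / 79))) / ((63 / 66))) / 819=1100 * sqrt(7347) / 1599507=0.06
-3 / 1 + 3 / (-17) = -54 / 17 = -3.18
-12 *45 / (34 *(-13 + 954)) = -270 / 15997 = -0.02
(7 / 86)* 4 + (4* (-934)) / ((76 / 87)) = -3493828 / 817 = -4276.41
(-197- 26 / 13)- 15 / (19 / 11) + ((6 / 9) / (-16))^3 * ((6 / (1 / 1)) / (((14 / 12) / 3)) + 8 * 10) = -95464805 / 459648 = -207.69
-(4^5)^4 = -1099511627776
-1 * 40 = -40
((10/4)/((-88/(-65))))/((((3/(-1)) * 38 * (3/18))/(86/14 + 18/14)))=-0.72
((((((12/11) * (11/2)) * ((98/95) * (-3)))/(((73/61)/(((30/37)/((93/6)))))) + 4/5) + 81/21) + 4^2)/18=368339689/334086690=1.10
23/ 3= 7.67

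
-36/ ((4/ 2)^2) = -9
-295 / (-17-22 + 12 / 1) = 295 / 27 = 10.93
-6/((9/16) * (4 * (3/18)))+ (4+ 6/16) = -93/8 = -11.62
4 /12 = 0.33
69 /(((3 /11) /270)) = 68310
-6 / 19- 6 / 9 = -56 / 57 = -0.98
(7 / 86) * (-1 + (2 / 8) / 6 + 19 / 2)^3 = 60305875 / 1188864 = 50.73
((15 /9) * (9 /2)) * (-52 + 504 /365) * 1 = -27714 /73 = -379.64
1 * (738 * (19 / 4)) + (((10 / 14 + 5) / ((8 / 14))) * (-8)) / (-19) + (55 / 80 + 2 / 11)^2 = 3510.47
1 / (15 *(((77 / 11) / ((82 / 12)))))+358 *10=3580.07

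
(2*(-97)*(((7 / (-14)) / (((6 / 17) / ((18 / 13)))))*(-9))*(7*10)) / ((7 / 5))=-2226150 / 13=-171242.31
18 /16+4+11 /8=13 /2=6.50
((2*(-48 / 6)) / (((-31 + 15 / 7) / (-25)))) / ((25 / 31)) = -1736 / 101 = -17.19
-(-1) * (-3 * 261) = -783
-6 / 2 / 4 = -3 / 4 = -0.75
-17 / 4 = -4.25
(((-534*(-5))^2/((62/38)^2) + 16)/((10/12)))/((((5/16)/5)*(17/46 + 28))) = 130629760768/72075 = 1812414.30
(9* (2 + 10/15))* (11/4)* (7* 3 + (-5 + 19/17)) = 19206/17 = 1129.76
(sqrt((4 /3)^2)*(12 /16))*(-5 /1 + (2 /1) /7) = -33 /7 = -4.71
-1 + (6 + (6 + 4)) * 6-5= 90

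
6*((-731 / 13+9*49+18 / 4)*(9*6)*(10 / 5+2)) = 6558408 / 13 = 504492.92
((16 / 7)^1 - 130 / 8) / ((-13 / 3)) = 1173 / 364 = 3.22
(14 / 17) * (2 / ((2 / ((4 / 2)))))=28 / 17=1.65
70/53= 1.32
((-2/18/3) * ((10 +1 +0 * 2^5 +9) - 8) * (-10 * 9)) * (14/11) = 50.91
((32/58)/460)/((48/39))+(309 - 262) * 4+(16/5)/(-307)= 769892743/4095380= 187.99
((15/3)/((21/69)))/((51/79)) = 9085/357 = 25.45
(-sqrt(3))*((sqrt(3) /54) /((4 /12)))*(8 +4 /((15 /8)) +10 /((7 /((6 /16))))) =-4481 /2520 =-1.78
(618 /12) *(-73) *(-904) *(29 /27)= 98559052 /27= 3650335.26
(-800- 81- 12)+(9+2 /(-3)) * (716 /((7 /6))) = 29549 /7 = 4221.29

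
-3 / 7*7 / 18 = -1 / 6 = -0.17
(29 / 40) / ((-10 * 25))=-29 / 10000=-0.00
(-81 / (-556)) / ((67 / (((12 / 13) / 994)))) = 243 / 120342586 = 0.00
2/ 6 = 1/ 3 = 0.33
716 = 716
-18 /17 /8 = -9 /68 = -0.13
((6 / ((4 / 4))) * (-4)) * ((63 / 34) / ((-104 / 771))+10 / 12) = 136879 / 442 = 309.68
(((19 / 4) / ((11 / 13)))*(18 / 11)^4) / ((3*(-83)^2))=2160756 / 1109480339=0.00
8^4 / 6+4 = 2060 / 3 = 686.67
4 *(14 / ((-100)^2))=7 / 1250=0.01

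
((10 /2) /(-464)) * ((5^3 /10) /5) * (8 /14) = -25 /1624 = -0.02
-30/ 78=-5/ 13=-0.38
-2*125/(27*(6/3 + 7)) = -250/243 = -1.03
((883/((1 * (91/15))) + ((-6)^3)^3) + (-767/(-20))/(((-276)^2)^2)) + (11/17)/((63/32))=-10077550.12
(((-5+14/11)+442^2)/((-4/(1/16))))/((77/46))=-49426149/27104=-1823.57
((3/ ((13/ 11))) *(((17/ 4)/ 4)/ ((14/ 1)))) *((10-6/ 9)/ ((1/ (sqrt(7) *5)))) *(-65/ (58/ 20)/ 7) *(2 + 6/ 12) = -116875 *sqrt(7)/ 1624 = -190.41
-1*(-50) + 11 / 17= 861 / 17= 50.65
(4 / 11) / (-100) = -1 / 275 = -0.00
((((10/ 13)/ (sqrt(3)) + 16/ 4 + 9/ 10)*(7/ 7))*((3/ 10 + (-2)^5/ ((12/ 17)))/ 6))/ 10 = -66199/ 18000- 1351*sqrt(3)/ 7020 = -4.01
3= 3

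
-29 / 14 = -2.07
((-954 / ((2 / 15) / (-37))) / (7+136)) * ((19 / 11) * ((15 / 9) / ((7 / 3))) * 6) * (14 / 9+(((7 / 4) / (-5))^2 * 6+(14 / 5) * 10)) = 415113.34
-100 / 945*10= -200 / 189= -1.06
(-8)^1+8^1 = 0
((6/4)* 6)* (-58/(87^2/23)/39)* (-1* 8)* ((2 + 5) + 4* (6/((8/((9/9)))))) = 3680/1131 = 3.25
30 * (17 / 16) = 255 / 8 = 31.88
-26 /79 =-0.33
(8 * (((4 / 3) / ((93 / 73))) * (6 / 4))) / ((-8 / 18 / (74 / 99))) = -21608 / 1023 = -21.12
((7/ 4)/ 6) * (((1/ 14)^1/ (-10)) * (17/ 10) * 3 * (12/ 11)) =-51/ 4400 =-0.01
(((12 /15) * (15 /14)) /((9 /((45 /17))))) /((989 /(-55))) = -1650 /117691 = -0.01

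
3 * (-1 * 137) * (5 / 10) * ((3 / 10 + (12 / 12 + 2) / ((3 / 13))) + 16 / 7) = -448401 / 140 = -3202.86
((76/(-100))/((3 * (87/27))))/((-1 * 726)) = 19/175450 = 0.00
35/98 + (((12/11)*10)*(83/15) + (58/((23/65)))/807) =174144491/2858394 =60.92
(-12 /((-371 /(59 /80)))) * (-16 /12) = -59 /1855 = -0.03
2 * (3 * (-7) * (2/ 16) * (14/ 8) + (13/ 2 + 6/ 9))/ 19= 13/ 48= 0.27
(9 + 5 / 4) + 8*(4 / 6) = 187 / 12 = 15.58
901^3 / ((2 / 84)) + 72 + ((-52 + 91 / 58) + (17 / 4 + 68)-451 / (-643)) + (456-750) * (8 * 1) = 2291356128311005 / 74588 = 30720171184.52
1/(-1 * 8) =-1/8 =-0.12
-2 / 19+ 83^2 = 130889 / 19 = 6888.89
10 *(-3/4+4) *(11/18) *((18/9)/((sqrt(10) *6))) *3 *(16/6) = 143 *sqrt(10)/27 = 16.75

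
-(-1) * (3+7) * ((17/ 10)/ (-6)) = -17/ 6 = -2.83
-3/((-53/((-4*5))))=-60/53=-1.13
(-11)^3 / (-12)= 1331 / 12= 110.92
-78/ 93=-26/ 31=-0.84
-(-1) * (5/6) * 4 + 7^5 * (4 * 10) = 2016850/3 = 672283.33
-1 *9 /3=-3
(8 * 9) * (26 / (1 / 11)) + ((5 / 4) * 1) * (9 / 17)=1400301 / 68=20592.66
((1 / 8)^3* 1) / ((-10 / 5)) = -1 / 1024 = -0.00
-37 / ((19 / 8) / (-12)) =3552 / 19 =186.95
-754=-754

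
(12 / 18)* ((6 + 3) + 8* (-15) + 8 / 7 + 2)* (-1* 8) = 12080 / 21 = 575.24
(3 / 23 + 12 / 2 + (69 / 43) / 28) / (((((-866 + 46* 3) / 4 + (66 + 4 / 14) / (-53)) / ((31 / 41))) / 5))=-156405385 / 1225228584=-0.13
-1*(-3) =3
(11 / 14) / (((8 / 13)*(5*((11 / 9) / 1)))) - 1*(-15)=8517 / 560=15.21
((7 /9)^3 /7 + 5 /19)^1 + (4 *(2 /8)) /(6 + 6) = 0.41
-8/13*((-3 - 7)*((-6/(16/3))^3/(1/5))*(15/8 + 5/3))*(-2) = 516375/1664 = 310.32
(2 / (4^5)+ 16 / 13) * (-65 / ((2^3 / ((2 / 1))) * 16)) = -41025 / 32768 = -1.25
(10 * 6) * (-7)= -420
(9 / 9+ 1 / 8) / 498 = 3 / 1328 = 0.00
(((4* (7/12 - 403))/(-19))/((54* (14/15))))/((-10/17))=-82093/28728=-2.86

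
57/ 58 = 0.98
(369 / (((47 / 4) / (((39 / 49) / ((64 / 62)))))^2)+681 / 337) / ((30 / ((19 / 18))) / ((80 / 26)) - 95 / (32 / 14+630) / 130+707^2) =225709690910780739 / 31255249489309964000176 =0.00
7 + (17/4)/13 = 381/52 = 7.33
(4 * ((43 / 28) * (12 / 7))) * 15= 7740 / 49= 157.96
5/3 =1.67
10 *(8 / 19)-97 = -1763 / 19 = -92.79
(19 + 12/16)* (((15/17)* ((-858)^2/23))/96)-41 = 72183203/12512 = 5769.12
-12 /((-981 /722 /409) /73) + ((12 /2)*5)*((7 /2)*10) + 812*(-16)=82321982 /327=251749.18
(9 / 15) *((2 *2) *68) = 816 / 5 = 163.20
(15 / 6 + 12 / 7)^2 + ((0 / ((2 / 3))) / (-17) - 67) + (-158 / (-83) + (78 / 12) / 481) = -28484271 / 601916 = -47.32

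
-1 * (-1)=1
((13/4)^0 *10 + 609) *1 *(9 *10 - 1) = 55091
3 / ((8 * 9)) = 1 / 24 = 0.04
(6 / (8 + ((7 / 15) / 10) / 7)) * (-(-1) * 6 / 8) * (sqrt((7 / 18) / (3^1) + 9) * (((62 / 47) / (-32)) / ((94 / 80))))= -11625 * sqrt(2958) / 10612036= -0.06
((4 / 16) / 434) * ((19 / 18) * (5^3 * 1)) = 2375 / 31248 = 0.08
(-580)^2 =336400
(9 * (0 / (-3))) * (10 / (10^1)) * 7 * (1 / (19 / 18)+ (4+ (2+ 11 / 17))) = 0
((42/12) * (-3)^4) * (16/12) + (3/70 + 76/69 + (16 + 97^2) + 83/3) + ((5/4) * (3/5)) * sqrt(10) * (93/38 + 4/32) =1173 * sqrt(10)/608 + 47487647/4830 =9837.91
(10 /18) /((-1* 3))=-5 /27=-0.19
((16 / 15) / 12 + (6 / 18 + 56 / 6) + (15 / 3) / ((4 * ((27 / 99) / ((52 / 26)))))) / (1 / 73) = 124319 / 90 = 1381.32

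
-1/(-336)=1/336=0.00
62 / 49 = 1.27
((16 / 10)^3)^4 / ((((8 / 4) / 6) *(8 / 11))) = 283467841536 / 244140625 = 1161.08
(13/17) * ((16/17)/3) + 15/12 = 5167/3468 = 1.49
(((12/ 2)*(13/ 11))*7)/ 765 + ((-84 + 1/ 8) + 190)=2382901/ 22440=106.19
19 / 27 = 0.70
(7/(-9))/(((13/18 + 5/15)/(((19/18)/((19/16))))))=-112/171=-0.65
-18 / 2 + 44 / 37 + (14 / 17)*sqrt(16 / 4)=-3877 / 629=-6.16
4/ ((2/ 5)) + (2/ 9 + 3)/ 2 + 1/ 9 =211/ 18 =11.72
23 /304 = 0.08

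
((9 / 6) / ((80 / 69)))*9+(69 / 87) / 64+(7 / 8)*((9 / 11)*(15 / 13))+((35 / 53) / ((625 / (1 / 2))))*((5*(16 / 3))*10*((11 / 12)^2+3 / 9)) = 24017586841 / 1898994240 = 12.65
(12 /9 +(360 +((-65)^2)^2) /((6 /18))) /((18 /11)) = 1767247559 /54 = 32726806.65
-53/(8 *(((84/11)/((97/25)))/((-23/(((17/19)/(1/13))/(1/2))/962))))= 24712787/7143427200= 0.00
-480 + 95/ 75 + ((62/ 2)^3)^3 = 26439622160192.27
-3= -3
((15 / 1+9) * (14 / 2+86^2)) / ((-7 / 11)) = -1954392 / 7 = -279198.86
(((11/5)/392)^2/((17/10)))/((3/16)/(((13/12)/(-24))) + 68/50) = -7865/1185978752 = -0.00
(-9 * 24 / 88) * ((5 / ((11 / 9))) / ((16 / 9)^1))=-10935 / 1936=-5.65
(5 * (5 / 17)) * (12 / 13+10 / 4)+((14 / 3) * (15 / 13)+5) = 6815 / 442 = 15.42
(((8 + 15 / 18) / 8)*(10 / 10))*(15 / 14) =265 / 224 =1.18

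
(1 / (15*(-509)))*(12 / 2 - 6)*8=0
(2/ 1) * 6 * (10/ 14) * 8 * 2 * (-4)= -3840/ 7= -548.57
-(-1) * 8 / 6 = 4 / 3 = 1.33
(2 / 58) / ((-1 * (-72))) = 0.00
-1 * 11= -11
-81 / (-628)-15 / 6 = -1489 / 628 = -2.37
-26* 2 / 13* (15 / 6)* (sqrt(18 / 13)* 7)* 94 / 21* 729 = -685260* sqrt(26) / 13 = -268781.09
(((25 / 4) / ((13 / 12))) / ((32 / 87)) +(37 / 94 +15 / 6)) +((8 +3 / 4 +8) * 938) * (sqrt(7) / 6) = 363251 / 19552 +31423 * sqrt(7) / 12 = 6946.70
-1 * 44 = -44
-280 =-280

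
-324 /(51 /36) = -3888 /17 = -228.71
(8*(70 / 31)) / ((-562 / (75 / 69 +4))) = -32760 / 200353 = -0.16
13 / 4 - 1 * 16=-51 / 4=-12.75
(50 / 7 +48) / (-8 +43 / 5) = 1930 / 21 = 91.90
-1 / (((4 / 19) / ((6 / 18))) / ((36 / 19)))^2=-9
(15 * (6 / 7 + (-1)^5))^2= 225 / 49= 4.59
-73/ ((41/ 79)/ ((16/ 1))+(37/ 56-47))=645904/ 409723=1.58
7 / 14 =1 / 2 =0.50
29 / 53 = 0.55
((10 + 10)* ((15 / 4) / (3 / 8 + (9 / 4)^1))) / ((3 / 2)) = 400 / 21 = 19.05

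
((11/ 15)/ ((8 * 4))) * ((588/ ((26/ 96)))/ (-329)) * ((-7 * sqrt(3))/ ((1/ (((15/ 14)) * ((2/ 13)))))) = 1386 * sqrt(3)/ 7943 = 0.30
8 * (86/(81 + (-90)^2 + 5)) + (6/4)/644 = 455351/5271784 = 0.09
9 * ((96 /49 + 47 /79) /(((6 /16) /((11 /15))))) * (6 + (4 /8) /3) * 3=16096036 /19355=831.62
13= 13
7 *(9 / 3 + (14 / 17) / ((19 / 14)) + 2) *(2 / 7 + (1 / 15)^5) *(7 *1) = 19253282489 / 245278125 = 78.50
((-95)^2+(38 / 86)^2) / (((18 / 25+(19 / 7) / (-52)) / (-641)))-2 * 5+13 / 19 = -1849468788873421 / 213491087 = -8662978.93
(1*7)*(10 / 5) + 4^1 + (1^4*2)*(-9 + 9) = 18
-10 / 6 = -1.67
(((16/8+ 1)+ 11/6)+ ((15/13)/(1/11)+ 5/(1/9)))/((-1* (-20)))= 4877/1560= 3.13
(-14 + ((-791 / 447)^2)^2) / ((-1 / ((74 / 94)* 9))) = 29.72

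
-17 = -17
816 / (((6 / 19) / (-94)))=-242896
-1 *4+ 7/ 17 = -61/ 17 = -3.59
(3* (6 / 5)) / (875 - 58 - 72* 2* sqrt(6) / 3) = 864* sqrt(6) / 3268325 + 14706 / 3268325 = 0.01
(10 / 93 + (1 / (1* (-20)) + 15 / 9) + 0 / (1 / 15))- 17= -9471 / 620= -15.28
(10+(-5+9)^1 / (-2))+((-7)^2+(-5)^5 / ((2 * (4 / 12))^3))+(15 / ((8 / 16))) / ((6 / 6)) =-83679 / 8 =-10459.88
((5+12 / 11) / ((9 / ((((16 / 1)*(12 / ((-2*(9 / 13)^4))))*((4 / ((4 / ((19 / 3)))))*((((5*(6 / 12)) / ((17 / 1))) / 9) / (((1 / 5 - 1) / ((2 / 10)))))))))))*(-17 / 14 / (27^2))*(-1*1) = 363581530 / 29831377653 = 0.01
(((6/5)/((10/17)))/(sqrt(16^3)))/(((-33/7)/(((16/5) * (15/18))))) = -119/6600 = -0.02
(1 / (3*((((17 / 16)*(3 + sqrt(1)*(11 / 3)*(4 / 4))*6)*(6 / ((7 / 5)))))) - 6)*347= -7961221 / 3825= -2081.36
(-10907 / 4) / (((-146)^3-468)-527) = 10907 / 12452524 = 0.00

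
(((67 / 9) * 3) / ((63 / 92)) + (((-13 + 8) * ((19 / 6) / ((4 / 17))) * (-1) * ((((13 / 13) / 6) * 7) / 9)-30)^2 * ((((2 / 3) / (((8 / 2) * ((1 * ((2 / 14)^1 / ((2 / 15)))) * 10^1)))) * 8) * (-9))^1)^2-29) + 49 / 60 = 257090.25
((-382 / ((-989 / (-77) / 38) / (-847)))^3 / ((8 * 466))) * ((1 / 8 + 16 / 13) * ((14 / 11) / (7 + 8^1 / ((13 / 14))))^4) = 14077156526.32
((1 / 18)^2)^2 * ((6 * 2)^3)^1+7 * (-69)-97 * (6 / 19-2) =-319.62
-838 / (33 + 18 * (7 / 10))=-2095 / 114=-18.38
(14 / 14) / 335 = 0.00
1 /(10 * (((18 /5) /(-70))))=-35 /18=-1.94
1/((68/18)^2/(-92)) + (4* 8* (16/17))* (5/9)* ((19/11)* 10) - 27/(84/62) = 105198613/400554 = 262.63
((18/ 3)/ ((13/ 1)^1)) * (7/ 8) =21/ 52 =0.40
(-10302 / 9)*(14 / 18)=-24038 / 27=-890.30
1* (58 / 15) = 58 / 15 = 3.87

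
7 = 7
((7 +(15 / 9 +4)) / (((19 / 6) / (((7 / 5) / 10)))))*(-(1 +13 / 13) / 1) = -28 / 25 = -1.12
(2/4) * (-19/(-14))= 0.68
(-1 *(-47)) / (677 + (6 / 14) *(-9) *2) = 329 / 4685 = 0.07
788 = 788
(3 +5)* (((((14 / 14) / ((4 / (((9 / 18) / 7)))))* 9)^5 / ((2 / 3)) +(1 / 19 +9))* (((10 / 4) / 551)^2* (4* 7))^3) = 2960235886515625 / 213426930160936843108352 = 0.00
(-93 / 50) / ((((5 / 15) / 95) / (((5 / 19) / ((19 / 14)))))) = -1953 / 19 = -102.79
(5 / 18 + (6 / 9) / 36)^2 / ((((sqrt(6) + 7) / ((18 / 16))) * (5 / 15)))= 56 / 1161 - 8 * sqrt(6) / 1161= 0.03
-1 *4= -4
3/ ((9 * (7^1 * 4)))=1/ 84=0.01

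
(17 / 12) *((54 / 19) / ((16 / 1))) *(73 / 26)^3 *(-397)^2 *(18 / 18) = 9380824794009 / 10686208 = 877844.11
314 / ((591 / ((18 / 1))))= 1884 / 197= 9.56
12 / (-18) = -2 / 3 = -0.67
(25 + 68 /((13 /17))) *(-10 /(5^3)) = -2962 /325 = -9.11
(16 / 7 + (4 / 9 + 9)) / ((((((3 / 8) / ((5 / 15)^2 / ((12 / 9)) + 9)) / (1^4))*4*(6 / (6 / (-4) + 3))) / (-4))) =-80551 / 1134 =-71.03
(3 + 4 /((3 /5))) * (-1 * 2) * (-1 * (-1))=-58 /3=-19.33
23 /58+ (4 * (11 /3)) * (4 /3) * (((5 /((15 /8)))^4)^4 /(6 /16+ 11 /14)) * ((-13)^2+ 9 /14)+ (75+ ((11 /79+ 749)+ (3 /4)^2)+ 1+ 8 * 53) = 3450254742753696504782671 /184616710782192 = 18688745607.78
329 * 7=2303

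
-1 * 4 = -4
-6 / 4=-3 / 2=-1.50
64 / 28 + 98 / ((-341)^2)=1861182 / 813967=2.29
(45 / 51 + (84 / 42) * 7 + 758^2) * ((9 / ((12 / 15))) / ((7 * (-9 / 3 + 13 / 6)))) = -263731707 / 238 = -1108116.42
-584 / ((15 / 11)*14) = -3212 / 105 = -30.59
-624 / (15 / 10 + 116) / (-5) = 1248 / 1175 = 1.06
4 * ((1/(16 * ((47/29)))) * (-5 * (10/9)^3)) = -36250/34263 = -1.06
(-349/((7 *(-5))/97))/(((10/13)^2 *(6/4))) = 5721157/5250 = 1089.74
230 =230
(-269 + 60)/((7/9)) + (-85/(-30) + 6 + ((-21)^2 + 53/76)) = 181.82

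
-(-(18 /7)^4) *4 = 174.89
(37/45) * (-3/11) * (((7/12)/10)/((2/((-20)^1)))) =0.13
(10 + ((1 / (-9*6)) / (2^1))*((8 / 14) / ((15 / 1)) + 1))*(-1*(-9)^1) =113291 / 1260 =89.91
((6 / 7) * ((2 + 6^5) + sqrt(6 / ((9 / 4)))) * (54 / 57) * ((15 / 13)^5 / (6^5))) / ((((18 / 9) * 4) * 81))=3125 * sqrt(6) / 14222007072 + 12153125 / 4740669024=0.00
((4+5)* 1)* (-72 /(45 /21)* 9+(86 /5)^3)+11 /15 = 43075.17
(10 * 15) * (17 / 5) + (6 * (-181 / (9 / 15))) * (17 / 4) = -7182.50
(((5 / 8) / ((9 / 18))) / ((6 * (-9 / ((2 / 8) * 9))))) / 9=-5 / 864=-0.01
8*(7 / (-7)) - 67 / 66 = -595 / 66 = -9.02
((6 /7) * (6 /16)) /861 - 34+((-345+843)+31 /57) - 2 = 211869311 /458052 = 462.54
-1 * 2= -2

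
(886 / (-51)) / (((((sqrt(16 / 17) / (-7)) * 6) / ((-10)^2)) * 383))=77525 * sqrt(17) / 58599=5.45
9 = 9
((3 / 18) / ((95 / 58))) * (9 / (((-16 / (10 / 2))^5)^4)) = 1659393310546875 / 22969590572677954319417344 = 0.00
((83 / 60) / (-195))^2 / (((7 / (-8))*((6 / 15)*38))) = -6889 / 1820637000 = -0.00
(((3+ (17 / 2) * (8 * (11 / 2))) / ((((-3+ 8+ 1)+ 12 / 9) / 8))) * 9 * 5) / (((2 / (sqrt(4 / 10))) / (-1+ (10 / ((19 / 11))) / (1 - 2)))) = -2626182 * sqrt(10) / 209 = -39735.49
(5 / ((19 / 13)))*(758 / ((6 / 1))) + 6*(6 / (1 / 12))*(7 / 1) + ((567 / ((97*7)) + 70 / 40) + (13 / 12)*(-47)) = 12561377 / 3686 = 3407.86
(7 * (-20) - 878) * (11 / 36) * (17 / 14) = -377.71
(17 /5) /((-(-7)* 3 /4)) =0.65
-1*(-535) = 535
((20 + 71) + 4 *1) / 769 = 95 / 769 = 0.12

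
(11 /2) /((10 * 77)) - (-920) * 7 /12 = 225403 /420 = 536.67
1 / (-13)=-1 / 13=-0.08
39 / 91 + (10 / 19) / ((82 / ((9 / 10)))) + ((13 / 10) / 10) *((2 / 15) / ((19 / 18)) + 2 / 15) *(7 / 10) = 18730079 / 40897500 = 0.46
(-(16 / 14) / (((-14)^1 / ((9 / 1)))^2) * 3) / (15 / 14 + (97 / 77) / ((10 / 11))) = -1215 / 2107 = -0.58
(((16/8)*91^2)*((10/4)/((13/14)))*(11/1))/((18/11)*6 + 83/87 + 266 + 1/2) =72215220/40823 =1768.98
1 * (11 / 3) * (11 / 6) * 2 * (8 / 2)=484 / 9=53.78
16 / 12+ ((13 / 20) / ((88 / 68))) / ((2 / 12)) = 2869 / 660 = 4.35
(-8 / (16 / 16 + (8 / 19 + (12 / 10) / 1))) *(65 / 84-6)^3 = 8037429305 / 18447912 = 435.68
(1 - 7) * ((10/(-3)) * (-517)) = -10340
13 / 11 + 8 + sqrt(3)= sqrt(3) + 101 / 11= 10.91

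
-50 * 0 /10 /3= 0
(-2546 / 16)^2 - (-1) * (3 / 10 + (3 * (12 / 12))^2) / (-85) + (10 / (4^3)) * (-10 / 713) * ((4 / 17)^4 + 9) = 2412569406807181 / 95280756800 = 25320.64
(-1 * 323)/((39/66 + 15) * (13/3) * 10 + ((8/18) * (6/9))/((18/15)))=-287793/602185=-0.48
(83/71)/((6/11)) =913/426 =2.14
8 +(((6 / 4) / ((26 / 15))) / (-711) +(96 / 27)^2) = 6868171 / 332748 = 20.64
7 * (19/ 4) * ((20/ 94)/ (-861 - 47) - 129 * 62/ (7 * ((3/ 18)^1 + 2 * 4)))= -19455423521/ 4182248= -4651.91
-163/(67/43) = -7009/67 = -104.61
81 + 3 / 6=163 / 2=81.50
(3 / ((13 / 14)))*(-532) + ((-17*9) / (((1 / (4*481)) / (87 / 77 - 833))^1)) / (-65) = -18864306528 / 5005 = -3769092.21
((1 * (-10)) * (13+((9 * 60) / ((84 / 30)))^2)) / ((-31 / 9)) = 164082330 / 1519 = 108019.97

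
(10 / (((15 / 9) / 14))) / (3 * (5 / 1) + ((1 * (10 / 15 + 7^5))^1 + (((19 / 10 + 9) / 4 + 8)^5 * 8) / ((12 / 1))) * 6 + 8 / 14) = 15052800000 / 119789275912043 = 0.00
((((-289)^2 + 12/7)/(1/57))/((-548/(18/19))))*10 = -78928965/959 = -82303.40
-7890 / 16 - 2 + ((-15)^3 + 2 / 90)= -1393237 / 360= -3870.10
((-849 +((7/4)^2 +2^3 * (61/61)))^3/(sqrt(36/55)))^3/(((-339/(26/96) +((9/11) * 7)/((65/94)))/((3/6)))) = 2264889102193112542563341024753395309425 * sqrt(55)/108611957614968832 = 154650256767023614328968.10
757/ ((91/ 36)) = 27252/ 91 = 299.47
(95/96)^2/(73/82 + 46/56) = 518035/905472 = 0.57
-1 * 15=-15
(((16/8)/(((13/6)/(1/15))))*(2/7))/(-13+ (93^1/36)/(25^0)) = -96/56875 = -0.00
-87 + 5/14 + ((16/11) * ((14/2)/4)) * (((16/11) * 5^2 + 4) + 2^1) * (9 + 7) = 2775979/1694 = 1638.71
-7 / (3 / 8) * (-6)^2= -672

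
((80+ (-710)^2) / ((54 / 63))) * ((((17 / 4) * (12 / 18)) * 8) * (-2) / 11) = -26665520 / 11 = -2424138.18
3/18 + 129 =775/6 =129.17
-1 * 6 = -6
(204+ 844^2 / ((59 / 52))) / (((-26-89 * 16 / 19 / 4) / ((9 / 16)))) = -1584037467 / 200600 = -7896.50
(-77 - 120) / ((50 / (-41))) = 161.54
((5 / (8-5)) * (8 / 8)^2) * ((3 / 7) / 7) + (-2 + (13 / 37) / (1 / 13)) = 4840 / 1813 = 2.67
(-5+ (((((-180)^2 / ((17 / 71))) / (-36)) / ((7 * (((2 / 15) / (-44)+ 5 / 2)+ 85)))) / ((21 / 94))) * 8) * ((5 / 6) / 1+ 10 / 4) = -27030341050 / 36078063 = -749.22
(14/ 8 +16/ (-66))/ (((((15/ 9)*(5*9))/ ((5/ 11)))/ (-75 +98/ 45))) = -652123/ 980100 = -0.67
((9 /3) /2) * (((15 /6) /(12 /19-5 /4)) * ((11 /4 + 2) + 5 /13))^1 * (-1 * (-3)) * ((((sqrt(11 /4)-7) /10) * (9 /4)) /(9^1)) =319599 /19552-45657 * sqrt(11) /39104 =12.47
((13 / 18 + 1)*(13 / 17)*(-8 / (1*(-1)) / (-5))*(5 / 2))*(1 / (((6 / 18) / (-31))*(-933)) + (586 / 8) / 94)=-41419937 / 8945604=-4.63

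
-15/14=-1.07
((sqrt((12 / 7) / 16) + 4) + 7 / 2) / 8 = sqrt(21) / 112 + 15 / 16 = 0.98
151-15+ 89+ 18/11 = 2493/11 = 226.64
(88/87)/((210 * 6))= 22/27405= 0.00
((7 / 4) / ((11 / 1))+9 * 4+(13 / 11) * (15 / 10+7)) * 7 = 14231 / 44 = 323.43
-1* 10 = -10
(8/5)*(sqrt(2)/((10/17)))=3.85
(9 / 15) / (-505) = -3 / 2525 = -0.00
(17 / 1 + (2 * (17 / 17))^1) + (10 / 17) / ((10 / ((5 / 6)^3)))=19.03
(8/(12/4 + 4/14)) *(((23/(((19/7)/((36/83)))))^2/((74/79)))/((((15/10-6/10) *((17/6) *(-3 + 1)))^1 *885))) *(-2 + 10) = -5743696896/92292422119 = -0.06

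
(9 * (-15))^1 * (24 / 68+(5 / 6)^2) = -9615 / 68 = -141.40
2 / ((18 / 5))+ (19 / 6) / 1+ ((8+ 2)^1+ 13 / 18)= 130 / 9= 14.44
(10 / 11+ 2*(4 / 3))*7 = 826 / 33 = 25.03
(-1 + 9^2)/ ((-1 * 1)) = -80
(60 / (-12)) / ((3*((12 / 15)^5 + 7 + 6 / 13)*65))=-3125 / 949311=-0.00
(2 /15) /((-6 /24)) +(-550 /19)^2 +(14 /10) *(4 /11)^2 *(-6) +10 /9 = 1646064878 /1965645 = 837.42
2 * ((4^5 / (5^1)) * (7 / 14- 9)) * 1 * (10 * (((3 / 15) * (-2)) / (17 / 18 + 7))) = 1752.97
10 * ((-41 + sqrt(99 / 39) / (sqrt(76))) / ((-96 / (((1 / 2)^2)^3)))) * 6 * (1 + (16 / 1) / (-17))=205 / 8704 - 5 * sqrt(8151) / 4299776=0.02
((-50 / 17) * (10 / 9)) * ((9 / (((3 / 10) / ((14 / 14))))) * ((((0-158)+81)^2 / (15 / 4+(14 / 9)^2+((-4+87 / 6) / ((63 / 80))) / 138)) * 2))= -3005640000 / 16201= -185521.88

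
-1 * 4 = -4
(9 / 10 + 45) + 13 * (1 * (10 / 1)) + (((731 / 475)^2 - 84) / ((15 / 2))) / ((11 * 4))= 6539218118 / 37228125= 175.65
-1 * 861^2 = -741321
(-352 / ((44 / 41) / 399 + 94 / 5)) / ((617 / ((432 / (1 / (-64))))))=838.88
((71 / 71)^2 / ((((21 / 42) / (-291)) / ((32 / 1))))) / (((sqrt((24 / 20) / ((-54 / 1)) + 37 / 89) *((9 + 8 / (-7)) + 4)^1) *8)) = -12222 *sqrt(175330) / 16351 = -312.99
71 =71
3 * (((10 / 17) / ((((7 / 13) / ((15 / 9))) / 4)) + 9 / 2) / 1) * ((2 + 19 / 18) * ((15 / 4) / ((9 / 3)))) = 2313575 / 17136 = 135.01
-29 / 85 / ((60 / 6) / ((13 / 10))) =-377 / 8500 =-0.04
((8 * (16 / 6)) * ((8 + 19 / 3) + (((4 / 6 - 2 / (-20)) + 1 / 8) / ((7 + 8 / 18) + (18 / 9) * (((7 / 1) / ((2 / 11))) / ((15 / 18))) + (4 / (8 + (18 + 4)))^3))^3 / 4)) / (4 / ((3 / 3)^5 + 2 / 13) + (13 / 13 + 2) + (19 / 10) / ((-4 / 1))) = 16849708597114095315965 / 330167341864946022636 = 51.03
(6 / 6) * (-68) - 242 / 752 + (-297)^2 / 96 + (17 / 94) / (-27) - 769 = 3310171 / 40608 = 81.52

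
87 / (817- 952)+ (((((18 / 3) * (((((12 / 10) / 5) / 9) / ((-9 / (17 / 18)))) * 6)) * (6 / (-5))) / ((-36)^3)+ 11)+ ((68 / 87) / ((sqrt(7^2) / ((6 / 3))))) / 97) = 1338158772053 / 129192651000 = 10.36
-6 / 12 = -1 / 2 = -0.50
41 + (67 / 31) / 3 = 3880 / 93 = 41.72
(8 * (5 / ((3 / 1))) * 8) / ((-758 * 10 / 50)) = -800 / 1137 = -0.70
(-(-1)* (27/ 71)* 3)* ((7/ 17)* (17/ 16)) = 567/ 1136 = 0.50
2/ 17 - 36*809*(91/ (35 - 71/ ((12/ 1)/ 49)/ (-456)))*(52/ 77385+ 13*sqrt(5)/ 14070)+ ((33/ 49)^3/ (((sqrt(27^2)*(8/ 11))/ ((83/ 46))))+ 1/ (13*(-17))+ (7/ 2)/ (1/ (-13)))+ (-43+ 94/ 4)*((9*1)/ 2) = -179825002565466976441/ 982200540601520240 - 4488823872*sqrt(5)/ 65324665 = -336.74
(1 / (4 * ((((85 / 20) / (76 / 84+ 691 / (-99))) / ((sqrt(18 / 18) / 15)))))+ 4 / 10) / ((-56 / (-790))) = 1312901 / 247401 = 5.31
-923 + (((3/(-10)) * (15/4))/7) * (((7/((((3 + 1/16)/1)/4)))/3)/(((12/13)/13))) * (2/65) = -226187/245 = -923.21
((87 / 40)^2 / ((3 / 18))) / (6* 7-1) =22707 / 32800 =0.69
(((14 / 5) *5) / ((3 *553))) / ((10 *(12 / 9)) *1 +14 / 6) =2 / 3713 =0.00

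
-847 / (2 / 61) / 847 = -61 / 2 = -30.50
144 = 144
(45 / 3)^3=3375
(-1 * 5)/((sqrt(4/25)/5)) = -62.50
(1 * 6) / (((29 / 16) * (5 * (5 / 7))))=672 / 725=0.93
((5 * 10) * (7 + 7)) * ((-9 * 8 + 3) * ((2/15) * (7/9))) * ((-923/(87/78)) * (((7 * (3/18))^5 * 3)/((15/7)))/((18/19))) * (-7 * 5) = -1057983402908705/2283228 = -463371771.42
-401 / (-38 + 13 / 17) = 6817 / 633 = 10.77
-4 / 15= -0.27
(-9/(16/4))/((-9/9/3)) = 27/4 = 6.75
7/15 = 0.47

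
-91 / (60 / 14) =-637 / 30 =-21.23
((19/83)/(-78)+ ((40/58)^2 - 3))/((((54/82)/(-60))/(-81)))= -16925145630/907439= -18651.55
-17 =-17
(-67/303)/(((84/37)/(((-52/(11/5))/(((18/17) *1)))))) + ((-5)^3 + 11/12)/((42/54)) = -396511207/2519748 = -157.36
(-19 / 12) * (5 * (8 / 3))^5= -486400000 / 729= -667215.36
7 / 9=0.78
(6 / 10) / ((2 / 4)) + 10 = 56 / 5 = 11.20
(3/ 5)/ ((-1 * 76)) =-3/ 380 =-0.01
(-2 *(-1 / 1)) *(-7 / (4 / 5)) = -35 / 2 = -17.50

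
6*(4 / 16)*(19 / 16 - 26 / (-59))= 4611 / 1888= 2.44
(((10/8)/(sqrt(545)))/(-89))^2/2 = 5/27628448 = 0.00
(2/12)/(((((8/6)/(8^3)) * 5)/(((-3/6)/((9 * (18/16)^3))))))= -16384/32805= -0.50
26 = 26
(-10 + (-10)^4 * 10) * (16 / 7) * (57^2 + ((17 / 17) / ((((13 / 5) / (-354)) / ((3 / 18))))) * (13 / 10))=5150684880 / 7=735812125.71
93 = 93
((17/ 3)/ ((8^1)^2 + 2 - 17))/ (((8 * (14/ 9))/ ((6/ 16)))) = 153/ 43904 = 0.00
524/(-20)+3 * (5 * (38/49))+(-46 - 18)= -19249/245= -78.57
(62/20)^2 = 961/100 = 9.61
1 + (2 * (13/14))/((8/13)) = 225/56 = 4.02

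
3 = 3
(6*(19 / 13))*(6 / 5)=684 / 65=10.52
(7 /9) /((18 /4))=14 /81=0.17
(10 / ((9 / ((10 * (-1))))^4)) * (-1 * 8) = -800000 / 6561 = -121.93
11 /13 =0.85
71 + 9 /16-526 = -7271 /16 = -454.44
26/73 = 0.36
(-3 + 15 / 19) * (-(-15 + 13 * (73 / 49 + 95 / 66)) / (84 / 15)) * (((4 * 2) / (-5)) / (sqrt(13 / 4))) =-298556 * sqrt(13) / 133133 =-8.09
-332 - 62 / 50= -8331 / 25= -333.24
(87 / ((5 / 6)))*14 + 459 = 1920.60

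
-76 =-76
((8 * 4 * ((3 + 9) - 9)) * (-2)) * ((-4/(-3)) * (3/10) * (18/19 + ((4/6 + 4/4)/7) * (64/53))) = -3342592/35245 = -94.84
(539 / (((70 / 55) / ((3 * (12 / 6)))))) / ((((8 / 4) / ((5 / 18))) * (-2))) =-4235 / 24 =-176.46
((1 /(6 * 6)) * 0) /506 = 0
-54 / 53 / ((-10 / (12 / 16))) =81 / 1060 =0.08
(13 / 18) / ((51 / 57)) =0.81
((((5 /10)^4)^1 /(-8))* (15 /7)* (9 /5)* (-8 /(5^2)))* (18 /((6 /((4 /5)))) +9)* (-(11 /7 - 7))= 29241 /49000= 0.60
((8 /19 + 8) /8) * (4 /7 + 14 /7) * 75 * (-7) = -27000 /19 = -1421.05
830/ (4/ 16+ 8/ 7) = 23240/ 39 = 595.90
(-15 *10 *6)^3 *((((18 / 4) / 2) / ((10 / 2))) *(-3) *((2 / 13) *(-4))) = -7873200000 / 13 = -605630769.23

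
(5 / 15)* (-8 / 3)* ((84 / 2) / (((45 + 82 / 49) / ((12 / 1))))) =-21952 / 2287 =-9.60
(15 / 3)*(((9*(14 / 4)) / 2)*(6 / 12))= 315 / 8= 39.38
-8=-8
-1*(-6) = 6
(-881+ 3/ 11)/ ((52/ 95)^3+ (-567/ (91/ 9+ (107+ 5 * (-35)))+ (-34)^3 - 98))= 618222247000/ 27651052814561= 0.02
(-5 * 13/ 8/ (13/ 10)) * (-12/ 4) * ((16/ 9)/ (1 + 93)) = 50/ 141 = 0.35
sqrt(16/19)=4*sqrt(19)/19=0.92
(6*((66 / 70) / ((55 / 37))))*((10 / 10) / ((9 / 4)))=296 / 175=1.69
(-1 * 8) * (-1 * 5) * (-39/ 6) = -260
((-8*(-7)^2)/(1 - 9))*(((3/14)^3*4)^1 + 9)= 6201/14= 442.93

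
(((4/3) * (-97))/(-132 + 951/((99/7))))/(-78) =-2134/83343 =-0.03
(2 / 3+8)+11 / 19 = 527 / 57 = 9.25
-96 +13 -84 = -167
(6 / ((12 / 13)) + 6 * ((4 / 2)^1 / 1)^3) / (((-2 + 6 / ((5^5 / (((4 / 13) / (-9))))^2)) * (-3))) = 9.08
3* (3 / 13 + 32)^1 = 1257 / 13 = 96.69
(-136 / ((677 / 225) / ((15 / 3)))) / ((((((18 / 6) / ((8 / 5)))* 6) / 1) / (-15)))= 204000 / 677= 301.33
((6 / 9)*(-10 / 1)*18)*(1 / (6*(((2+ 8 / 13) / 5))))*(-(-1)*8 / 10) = -520 / 17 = -30.59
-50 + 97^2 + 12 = 9371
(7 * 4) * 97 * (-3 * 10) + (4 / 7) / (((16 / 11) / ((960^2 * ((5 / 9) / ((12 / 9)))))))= 485640 / 7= 69377.14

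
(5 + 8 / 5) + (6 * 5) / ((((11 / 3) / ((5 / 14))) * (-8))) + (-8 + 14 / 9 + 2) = 49627 / 27720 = 1.79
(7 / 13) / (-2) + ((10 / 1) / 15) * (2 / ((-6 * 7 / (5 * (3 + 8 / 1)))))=-3301 / 1638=-2.02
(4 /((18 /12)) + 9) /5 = 7 /3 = 2.33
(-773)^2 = 597529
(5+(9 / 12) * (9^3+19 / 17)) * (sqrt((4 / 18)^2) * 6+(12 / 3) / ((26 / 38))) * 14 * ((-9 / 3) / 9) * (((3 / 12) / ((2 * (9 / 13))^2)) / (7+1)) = -14959945 / 49572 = -301.78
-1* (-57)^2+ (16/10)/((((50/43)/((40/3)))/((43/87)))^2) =-27228034597/8515125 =-3197.61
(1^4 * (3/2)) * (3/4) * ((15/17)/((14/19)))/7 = 2565/13328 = 0.19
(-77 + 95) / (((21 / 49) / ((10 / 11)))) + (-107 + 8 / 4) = -735 / 11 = -66.82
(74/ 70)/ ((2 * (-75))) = -37/ 5250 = -0.01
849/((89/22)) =18678/89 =209.87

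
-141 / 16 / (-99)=47 / 528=0.09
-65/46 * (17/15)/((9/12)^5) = -113152/16767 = -6.75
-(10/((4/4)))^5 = -100000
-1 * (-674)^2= -454276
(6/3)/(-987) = -2/987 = -0.00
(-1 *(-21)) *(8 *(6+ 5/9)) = 3304/3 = 1101.33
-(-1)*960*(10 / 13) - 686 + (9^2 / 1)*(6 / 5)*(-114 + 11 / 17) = -12116816 / 1105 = -10965.44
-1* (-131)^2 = -17161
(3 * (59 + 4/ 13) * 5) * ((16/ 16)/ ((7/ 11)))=127215/ 91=1397.97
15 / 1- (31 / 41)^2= 24254 / 1681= 14.43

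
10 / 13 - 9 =-107 / 13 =-8.23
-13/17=-0.76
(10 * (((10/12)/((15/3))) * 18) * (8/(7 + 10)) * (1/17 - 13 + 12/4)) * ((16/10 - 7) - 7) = 502944/289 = 1740.29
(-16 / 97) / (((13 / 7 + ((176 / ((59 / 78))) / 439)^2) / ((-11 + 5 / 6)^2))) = -69895749322588 / 8765277319773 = -7.97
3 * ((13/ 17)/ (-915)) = -13/ 5185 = -0.00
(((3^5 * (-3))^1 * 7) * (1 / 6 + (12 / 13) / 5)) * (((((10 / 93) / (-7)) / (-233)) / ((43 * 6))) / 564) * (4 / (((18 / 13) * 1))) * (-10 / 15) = 137 / 87586098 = 0.00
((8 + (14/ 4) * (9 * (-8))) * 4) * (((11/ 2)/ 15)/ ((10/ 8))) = -21472/ 75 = -286.29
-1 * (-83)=83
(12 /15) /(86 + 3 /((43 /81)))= 172 /19705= 0.01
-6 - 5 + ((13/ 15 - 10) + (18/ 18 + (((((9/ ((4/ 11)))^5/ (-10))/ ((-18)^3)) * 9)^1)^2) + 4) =41352327927897563/ 20132659200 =2053992.35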